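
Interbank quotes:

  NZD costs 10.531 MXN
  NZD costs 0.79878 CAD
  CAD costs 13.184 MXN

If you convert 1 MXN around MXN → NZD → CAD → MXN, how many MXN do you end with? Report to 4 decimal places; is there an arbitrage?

1.0000 (no arbitrage)

Around MXN → NZD → CAD → MXN: 1 ÷ 10.531 × 0.79878 × 13.184 = 1.000011
Product ≈ 1 (deviation 0.001%, within rounding noise).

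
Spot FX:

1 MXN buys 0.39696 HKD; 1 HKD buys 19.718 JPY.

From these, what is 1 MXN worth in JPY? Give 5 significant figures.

MXN/JPY = 7.8273

1 MXN × 0.39696 = 0.39696 HKD
0.39696 HKD × 19.718 = 7.82726 JPY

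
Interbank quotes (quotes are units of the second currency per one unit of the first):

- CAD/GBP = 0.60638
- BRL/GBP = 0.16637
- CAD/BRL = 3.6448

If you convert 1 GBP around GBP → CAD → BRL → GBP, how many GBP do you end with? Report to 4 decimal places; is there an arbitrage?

Around GBP → CAD → BRL → GBP: 1 ÷ 0.60638 × 3.6448 × 0.16637 = 1.000009
Product ≈ 1 (deviation 0.001%, within rounding noise).

1.0000 (no arbitrage)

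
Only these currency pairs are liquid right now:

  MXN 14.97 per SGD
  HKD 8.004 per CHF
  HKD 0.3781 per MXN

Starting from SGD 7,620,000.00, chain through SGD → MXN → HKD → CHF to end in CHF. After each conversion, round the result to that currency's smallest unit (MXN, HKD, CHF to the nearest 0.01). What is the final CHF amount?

CHF 5,388,605.24

SGD 7,620,000.00 × 14.97 = MXN 114,071,400.00
MXN 114,071,400.00 × 0.3781 = HKD 43,130,396.34
HKD 43,130,396.34 ÷ 8.004 = CHF 5,388,605.24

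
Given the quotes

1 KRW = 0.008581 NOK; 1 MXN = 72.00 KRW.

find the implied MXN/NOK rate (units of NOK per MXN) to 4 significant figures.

1 MXN × 72.00 = 72 KRW
72 KRW × 0.008581 = 0.617832 NOK

MXN/NOK = 0.6178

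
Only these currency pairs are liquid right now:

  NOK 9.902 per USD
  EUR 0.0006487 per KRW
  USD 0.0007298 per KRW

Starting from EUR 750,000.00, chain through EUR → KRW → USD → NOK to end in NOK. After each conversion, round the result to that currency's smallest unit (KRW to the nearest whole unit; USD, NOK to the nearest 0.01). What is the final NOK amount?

EUR 750,000.00 ÷ 0.0006487 = KRW 1,156,158,471
KRW 1,156,158,471 × 0.0007298 = USD 843,764.45
USD 843,764.45 × 9.902 = NOK 8,354,955.58

NOK 8,354,955.58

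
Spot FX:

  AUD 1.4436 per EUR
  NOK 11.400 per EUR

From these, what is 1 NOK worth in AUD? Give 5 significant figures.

1 NOK ÷ 11.400 = 0.0877193 EUR
0.0877193 EUR × 1.4436 = 0.126632 AUD

NOK/AUD = 0.12663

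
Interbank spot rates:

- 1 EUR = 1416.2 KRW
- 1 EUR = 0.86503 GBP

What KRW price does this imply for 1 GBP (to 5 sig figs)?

GBP/KRW = 1637.2

1 GBP ÷ 0.86503 = 1.15603 EUR
1.15603 EUR × 1416.2 = 1637.17 KRW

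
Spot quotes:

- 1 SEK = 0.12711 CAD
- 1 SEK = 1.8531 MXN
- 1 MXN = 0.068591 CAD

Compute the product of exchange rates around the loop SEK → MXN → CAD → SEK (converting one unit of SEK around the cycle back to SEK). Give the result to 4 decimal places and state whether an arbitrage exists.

Around SEK → MXN → CAD → SEK: 1 × 1.8531 × 0.068591 ÷ 0.12711 = 0.999968
Product ≈ 1 (deviation 0.003%, within rounding noise).

1.0000 (no arbitrage)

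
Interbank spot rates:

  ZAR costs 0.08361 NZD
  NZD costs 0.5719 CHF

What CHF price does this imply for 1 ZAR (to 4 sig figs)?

ZAR/CHF = 0.04782

1 ZAR × 0.08361 = 0.08361 NZD
0.08361 NZD × 0.5719 = 0.0478166 CHF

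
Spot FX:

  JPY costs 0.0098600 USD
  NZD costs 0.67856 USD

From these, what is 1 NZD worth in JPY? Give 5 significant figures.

1 NZD × 0.67856 = 0.67856 USD
0.67856 USD ÷ 0.0098600 = 68.8195 JPY

NZD/JPY = 68.819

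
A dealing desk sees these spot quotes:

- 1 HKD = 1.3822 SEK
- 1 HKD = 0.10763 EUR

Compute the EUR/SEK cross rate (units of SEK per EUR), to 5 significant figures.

EUR/SEK = 12.842

1 EUR ÷ 0.10763 = 9.29109 HKD
9.29109 HKD × 1.3822 = 12.8421 SEK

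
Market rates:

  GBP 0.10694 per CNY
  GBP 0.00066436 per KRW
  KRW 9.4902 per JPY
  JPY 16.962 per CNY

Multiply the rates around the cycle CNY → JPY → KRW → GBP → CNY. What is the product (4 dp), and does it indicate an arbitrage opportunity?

1.0000 (no arbitrage)

Around CNY → JPY → KRW → GBP → CNY: 1 × 16.962 × 9.4902 × 0.00066436 ÷ 0.10694 = 1.000036
Product ≈ 1 (deviation 0.004%, within rounding noise).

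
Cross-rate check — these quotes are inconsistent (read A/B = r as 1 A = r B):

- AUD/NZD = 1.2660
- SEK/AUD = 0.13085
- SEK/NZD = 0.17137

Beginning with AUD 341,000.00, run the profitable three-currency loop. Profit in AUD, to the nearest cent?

Profit: AUD 11,761.96

Profitable loop is AUD → SEK → NZD → AUD:
AUD 341,000.00 ÷ 0.13085 = SEK 2,606,037.45
SEK 2,606,037.45 × 0.17137 = NZD 446,596.64
NZD 446,596.64 ÷ 1.2660 = AUD 352,761.96
Profit = AUD 352,761.96 − AUD 341,000.00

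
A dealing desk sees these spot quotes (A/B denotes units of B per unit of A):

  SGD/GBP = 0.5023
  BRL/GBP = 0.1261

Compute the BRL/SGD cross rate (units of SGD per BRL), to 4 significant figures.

1 BRL × 0.1261 = 0.1261 GBP
0.1261 GBP ÷ 0.5023 = 0.251045 SGD

BRL/SGD = 0.2510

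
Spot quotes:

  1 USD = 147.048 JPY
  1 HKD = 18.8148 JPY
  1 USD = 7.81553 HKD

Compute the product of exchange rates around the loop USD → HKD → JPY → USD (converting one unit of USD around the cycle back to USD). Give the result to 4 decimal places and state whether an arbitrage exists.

Around USD → HKD → JPY → USD: 1 × 7.81553 × 18.8148 ÷ 147.048 = 0.999998
Product ≈ 1 (deviation 0.000%, within rounding noise).

1.0000 (no arbitrage)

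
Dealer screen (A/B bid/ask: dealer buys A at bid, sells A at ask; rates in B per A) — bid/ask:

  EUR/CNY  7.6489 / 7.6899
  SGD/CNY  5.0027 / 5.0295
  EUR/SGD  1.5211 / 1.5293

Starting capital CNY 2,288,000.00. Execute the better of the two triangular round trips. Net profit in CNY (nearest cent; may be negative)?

Net result: CNY -12,706.10 (no profitable arbitrage after spreads)

Best loop CNY → SGD → EUR → CNY:
CNY 2,288,000.00 ÷ 5.0295 (buy SGD at ask) = SGD 454,916.00
SGD 454,916.00 ÷ 1.5293 (buy EUR at ask) = EUR 297,466.81
EUR 297,466.81 × 7.6489 (sell EUR at bid) = CNY 2,275,293.90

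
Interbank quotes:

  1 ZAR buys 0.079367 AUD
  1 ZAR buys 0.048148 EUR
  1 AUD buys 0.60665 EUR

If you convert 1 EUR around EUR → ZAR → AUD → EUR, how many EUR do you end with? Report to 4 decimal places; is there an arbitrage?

Around EUR → ZAR → AUD → EUR: 1 ÷ 0.048148 × 0.079367 × 0.60665 = 1.000000
Product ≈ 1 (deviation 0.000%, within rounding noise).

1.0000 (no arbitrage)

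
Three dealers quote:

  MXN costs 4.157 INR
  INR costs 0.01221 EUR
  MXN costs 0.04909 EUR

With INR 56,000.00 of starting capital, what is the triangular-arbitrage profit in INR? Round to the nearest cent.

Profit: INR 1,901.62

Profitable loop is INR → EUR → MXN → INR:
INR 56,000.00 × 0.01221 = EUR 683.76
EUR 683.76 ÷ 0.04909 = MXN 13,928.70
MXN 13,928.70 × 4.157 = INR 57,901.62
Profit = INR 57,901.62 − INR 56,000.00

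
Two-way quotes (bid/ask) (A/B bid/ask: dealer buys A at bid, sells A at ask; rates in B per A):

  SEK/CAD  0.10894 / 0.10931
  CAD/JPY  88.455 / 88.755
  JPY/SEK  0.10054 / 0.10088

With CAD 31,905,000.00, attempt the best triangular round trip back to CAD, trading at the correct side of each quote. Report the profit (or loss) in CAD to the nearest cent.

Net profit: CAD 693,750.41

Best loop CAD → SEK → JPY → CAD:
CAD 31,905,000.00 ÷ 0.10931 (buy SEK at ask) = SEK 291,876,315.07
SEK 291,876,315.07 ÷ 0.10088 (buy JPY at ask) = JPY 2,893,302,092
JPY 2,893,302,092 ÷ 88.755 (buy CAD at ask) = CAD 32,598,750.41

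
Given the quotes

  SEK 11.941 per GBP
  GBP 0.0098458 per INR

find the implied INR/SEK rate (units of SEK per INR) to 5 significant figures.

1 INR × 0.0098458 = 0.0098458 GBP
0.0098458 GBP × 11.941 = 0.117569 SEK

INR/SEK = 0.11757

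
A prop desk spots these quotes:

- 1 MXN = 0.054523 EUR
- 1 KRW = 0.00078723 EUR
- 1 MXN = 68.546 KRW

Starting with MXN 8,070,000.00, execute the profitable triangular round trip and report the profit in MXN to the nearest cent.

Profit: MXN 83,977.82

Profitable loop is MXN → EUR → KRW → MXN:
MXN 8,070,000.00 × 0.054523 = EUR 440,000.61
EUR 440,000.61 ÷ 0.00078723 = KRW 558,922,564
KRW 558,922,564 ÷ 68.546 = MXN 8,153,977.82
Profit = MXN 8,153,977.82 − MXN 8,070,000.00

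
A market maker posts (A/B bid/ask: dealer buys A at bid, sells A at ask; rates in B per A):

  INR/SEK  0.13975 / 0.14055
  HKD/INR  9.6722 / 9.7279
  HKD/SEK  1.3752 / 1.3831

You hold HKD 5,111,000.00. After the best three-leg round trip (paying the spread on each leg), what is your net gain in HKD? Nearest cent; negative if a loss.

Net profit: HKD 29,694.52

Best loop HKD → SEK → INR → HKD:
HKD 5,111,000.00 × 1.3752 (sell HKD at bid) = SEK 7,028,647.20
SEK 7,028,647.20 ÷ 0.14055 (buy INR at ask) = INR 50,008,162.22
INR 50,008,162.22 ÷ 9.7279 (buy HKD at ask) = HKD 5,140,694.52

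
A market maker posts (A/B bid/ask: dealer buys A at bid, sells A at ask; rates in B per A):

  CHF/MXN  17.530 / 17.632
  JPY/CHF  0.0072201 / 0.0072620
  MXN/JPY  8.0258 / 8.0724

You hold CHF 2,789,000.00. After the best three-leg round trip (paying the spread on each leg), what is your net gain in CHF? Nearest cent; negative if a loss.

Net profit: CHF 44,100.47

Best loop CHF → MXN → JPY → CHF:
CHF 2,789,000.00 × 17.530 (sell CHF at bid) = MXN 48,891,170.00
MXN 48,891,170.00 × 8.0258 (sell MXN at bid) = JPY 392,390,752
JPY 392,390,752 × 0.0072201 (sell JPY at bid) = CHF 2,833,100.47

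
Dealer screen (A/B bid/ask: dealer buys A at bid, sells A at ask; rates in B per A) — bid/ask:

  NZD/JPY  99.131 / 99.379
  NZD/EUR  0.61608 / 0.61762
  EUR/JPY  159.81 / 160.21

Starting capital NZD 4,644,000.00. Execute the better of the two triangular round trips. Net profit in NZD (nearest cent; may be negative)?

Best loop NZD → JPY → EUR → NZD:
NZD 4,644,000.00 × 99.131 (sell NZD at bid) = JPY 460,364,364
JPY 460,364,364 ÷ 160.21 (buy EUR at ask) = EUR 2,873,505.80
EUR 2,873,505.80 ÷ 0.61762 (buy NZD at ask) = NZD 4,652,546.55

Net profit: NZD 8,546.55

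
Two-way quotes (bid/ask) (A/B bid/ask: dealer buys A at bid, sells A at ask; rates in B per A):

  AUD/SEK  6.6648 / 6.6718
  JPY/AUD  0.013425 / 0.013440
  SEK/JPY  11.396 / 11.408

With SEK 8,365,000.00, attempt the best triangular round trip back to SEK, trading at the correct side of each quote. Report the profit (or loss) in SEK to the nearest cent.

Best loop SEK → JPY → AUD → SEK:
SEK 8,365,000.00 × 11.396 (sell SEK at bid) = JPY 95,327,540
JPY 95,327,540 × 0.013425 (sell JPY at bid) = AUD 1,279,772.22
AUD 1,279,772.22 × 6.6648 (sell AUD at bid) = SEK 8,529,425.92

Net profit: SEK 164,425.92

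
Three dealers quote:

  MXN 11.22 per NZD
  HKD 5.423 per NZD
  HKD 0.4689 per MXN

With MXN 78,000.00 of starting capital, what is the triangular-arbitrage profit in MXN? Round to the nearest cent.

Profit: MXN 2,400.94

Profitable loop is MXN → NZD → HKD → MXN:
MXN 78,000.00 ÷ 11.22 = NZD 6,951.87
NZD 6,951.87 × 5.423 = HKD 37,700.00
HKD 37,700.00 ÷ 0.4689 = MXN 80,400.94
Profit = MXN 80,400.94 − MXN 78,000.00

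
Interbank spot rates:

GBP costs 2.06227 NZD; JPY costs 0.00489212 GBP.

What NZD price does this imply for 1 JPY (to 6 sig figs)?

JPY/NZD = 0.0100889

1 JPY × 0.00489212 = 0.00489212 GBP
0.00489212 GBP × 2.06227 = 0.0100889 NZD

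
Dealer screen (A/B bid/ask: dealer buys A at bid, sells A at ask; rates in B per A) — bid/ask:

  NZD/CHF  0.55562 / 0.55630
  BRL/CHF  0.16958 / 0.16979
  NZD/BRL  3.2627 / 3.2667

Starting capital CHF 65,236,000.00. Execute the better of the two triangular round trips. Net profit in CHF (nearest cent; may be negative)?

Best loop CHF → BRL → NZD → CHF:
CHF 65,236,000.00 ÷ 0.16979 (buy BRL at ask) = BRL 384,215,795.98
BRL 384,215,795.98 ÷ 3.2667 (buy NZD at ask) = NZD 117,615,880.24
NZD 117,615,880.24 × 0.55562 (sell NZD at bid) = CHF 65,349,735.38

Net profit: CHF 113,735.38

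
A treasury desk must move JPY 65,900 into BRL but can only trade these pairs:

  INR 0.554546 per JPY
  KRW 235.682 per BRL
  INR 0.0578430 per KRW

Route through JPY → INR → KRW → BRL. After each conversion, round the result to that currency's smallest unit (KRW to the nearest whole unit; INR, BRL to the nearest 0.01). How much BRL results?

BRL 2,680.68

JPY 65,900 × 0.554546 = INR 36,544.58
INR 36,544.58 ÷ 0.0578430 = KRW 631,789
KRW 631,789 ÷ 235.682 = BRL 2,680.68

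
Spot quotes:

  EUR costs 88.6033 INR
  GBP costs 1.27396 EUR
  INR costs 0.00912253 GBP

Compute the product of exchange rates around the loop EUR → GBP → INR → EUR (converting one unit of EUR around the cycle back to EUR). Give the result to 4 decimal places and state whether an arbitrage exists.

0.9711 (arbitrage exists)

Around EUR → GBP → INR → EUR: 1 ÷ 1.27396 ÷ 0.00912253 ÷ 88.6033 = 0.971134
Product < 1; profitable direction is EUR → INR → GBP → EUR.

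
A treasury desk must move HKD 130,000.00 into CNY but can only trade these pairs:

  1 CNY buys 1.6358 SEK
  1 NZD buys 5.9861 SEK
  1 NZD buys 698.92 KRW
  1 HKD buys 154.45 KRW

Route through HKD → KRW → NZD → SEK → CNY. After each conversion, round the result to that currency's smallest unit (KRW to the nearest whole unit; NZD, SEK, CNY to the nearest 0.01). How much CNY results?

HKD 130,000.00 × 154.45 = KRW 20,078,500
KRW 20,078,500 ÷ 698.92 = NZD 28,727.89
NZD 28,727.89 × 5.9861 = SEK 171,968.02
SEK 171,968.02 ÷ 1.6358 = CNY 105,127.78

CNY 105,127.78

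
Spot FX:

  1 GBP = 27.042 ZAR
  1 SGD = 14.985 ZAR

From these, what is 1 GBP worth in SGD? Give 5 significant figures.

1 GBP × 27.042 = 27.042 ZAR
27.042 ZAR ÷ 14.985 = 1.8046 SGD

GBP/SGD = 1.8046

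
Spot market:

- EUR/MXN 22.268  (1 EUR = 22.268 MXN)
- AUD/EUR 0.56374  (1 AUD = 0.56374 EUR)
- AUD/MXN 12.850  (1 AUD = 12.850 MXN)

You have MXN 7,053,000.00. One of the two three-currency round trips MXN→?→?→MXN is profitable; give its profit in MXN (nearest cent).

Profit: MXN 166,663.36

Profitable loop is MXN → EUR → AUD → MXN:
MXN 7,053,000.00 ÷ 22.268 = EUR 316,732.53
EUR 316,732.53 ÷ 0.56374 = AUD 561,841.51
AUD 561,841.51 × 12.850 = MXN 7,219,663.36
Profit = MXN 7,219,663.36 − MXN 7,053,000.00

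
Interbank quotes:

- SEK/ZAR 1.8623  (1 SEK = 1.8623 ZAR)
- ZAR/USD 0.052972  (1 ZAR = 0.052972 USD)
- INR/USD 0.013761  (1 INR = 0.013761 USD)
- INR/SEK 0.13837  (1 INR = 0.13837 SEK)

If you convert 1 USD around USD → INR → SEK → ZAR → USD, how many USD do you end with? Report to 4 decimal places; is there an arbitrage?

Around USD → INR → SEK → ZAR → USD: 1 ÷ 0.013761 × 0.13837 × 1.8623 × 0.052972 = 0.991946
Product < 1; profitable direction is USD → ZAR → SEK → INR → USD.

0.9919 (arbitrage exists)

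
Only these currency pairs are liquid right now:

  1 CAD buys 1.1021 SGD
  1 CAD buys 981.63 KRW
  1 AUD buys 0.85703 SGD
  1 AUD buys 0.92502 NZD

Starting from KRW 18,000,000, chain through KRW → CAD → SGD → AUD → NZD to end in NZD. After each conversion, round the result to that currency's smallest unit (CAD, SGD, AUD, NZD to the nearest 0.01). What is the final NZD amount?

NZD 21,812.27

KRW 18,000,000 ÷ 981.63 = CAD 18,336.85
CAD 18,336.85 × 1.1021 = SGD 20,209.04
SGD 20,209.04 ÷ 0.85703 = AUD 23,580.32
AUD 23,580.32 × 0.92502 = NZD 21,812.27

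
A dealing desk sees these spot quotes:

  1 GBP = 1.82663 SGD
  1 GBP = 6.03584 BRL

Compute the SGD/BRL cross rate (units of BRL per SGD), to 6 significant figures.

SGD/BRL = 3.30436

1 SGD ÷ 1.82663 = 0.547456 GBP
0.547456 GBP × 6.03584 = 3.30436 BRL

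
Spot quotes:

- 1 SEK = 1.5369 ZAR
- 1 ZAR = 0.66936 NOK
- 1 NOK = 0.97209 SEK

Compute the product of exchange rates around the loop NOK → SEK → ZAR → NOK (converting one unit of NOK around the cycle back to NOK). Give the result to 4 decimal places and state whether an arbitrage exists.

1.0000 (no arbitrage)

Around NOK → SEK → ZAR → NOK: 1 × 0.97209 × 1.5369 × 0.66936 = 1.000027
Product ≈ 1 (deviation 0.003%, within rounding noise).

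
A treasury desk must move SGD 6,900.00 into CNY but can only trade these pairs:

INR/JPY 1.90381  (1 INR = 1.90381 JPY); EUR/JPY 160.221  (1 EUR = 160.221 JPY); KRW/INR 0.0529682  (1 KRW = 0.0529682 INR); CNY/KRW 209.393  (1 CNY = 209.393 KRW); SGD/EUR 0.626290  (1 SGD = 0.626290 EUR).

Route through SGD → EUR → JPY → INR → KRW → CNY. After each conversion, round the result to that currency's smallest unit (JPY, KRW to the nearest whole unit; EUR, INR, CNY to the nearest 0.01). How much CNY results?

SGD 6,900.00 × 0.626290 = EUR 4,321.40
EUR 4,321.40 × 160.221 = JPY 692,379
JPY 692,379 ÷ 1.90381 = INR 363,680.72
INR 363,680.72 ÷ 0.0529682 = KRW 6,866,020
KRW 6,866,020 ÷ 209.393 = CNY 32,790.11

CNY 32,790.11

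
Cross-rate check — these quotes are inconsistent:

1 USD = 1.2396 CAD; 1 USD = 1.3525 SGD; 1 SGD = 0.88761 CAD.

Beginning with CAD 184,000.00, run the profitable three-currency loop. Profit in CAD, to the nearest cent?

Profitable loop is CAD → SGD → USD → CAD:
CAD 184,000.00 ÷ 0.88761 = SGD 207,298.25
SGD 207,298.25 ÷ 1.3525 = USD 153,270.43
USD 153,270.43 × 1.2396 = CAD 189,994.02
Profit = CAD 189,994.02 − CAD 184,000.00

Profit: CAD 5,994.02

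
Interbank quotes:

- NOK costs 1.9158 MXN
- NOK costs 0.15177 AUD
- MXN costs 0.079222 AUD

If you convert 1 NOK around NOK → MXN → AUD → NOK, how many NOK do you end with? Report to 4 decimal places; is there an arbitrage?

1.0000 (no arbitrage)

Around NOK → MXN → AUD → NOK: 1 × 1.9158 × 0.079222 ÷ 0.15177 = 1.000023
Product ≈ 1 (deviation 0.002%, within rounding noise).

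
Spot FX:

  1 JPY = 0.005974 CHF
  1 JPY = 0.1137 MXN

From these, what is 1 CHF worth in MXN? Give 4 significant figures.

CHF/MXN = 19.03

1 CHF ÷ 0.005974 = 167.392 JPY
167.392 JPY × 0.1137 = 19.0325 MXN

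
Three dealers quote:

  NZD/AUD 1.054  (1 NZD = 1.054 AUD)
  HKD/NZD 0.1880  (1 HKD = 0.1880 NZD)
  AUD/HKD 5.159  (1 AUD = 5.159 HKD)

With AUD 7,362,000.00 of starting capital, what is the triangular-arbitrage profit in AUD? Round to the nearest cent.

Profit: AUD 163,923.53

Profitable loop is AUD → HKD → NZD → AUD:
AUD 7,362,000.00 × 5.159 = HKD 37,980,558.00
HKD 37,980,558.00 × 0.1880 = NZD 7,140,344.90
NZD 7,140,344.90 × 1.054 = AUD 7,525,923.53
Profit = AUD 7,525,923.53 − AUD 7,362,000.00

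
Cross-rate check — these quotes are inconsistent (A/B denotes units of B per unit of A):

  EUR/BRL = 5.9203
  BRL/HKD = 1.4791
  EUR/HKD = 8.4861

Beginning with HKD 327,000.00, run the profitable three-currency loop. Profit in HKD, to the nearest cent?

Profit: HKD 10,427.80

Profitable loop is HKD → EUR → BRL → HKD:
HKD 327,000.00 ÷ 8.4861 = EUR 38,533.60
EUR 38,533.60 × 5.9203 = BRL 228,130.48
BRL 228,130.48 × 1.4791 = HKD 337,427.80
Profit = HKD 337,427.80 − HKD 327,000.00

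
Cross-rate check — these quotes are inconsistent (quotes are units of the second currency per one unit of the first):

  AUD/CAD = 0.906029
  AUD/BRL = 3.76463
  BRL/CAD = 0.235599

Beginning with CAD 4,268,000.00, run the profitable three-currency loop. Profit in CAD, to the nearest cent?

Profitable loop is CAD → BRL → AUD → CAD:
CAD 4,268,000.00 ÷ 0.235599 = BRL 18,115,526.81
BRL 18,115,526.81 ÷ 3.76463 = AUD 4,812,033.80
AUD 4,812,033.80 × 0.906029 = CAD 4,359,842.17
Profit = CAD 4,359,842.17 − CAD 4,268,000.00

Profit: CAD 91,842.17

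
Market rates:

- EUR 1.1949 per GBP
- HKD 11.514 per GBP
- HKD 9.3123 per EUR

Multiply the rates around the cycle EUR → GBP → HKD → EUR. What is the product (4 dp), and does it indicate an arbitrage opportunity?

1.0348 (arbitrage exists)

Around EUR → GBP → HKD → EUR: 1 ÷ 1.1949 × 11.514 ÷ 9.3123 = 1.034755
Product > 1; profitable direction is EUR → GBP → HKD → EUR.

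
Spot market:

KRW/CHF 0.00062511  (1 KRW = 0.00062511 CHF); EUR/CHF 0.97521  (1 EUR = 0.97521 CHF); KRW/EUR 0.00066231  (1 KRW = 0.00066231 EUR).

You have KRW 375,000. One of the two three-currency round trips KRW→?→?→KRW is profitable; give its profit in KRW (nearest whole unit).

Profitable loop is KRW → EUR → CHF → KRW:
KRW 375,000 × 0.00066231 = EUR 248.37
EUR 248.37 × 0.97521 = CHF 242.21
CHF 242.21 ÷ 0.00062511 = KRW 387,467
Profit = KRW 387,467 − KRW 375,000

Profit: KRW 12,467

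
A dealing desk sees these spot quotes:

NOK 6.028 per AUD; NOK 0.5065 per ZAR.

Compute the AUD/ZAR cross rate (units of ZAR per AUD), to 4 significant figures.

1 AUD × 6.028 = 6.028 NOK
6.028 NOK ÷ 0.5065 = 11.9013 ZAR

AUD/ZAR = 11.90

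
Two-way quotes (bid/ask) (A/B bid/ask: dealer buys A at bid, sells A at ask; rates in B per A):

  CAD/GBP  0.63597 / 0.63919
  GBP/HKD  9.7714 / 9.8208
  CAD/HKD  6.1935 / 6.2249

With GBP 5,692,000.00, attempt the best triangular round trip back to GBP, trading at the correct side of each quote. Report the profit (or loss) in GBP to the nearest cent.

Net result: GBP -9,676.78 (no profitable arbitrage after spreads)

Best loop GBP → HKD → CAD → GBP:
GBP 5,692,000.00 × 9.7714 (sell GBP at bid) = HKD 55,618,808.80
HKD 55,618,808.80 ÷ 6.2249 (buy CAD at ask) = CAD 8,934,891.93
CAD 8,934,891.93 × 0.63597 (sell CAD at bid) = GBP 5,682,323.22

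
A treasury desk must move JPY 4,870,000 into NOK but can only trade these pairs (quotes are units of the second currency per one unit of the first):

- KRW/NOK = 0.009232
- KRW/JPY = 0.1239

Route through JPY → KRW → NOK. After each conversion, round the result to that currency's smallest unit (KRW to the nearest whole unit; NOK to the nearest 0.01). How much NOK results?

JPY 4,870,000 ÷ 0.1239 = KRW 39,305,892
KRW 39,305,892 × 0.009232 = NOK 362,871.99

NOK 362,871.99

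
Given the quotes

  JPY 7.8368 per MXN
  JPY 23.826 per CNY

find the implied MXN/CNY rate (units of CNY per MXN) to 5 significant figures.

MXN/CNY = 0.32892

1 MXN × 7.8368 = 7.8368 JPY
7.8368 JPY ÷ 23.826 = 0.328918 CNY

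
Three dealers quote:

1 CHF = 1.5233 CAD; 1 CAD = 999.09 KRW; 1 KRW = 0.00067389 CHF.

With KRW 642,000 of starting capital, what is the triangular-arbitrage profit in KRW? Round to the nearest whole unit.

Profit: KRW 16,437

Profitable loop is KRW → CHF → CAD → KRW:
KRW 642,000 × 0.00067389 = CHF 432.64
CHF 432.64 × 1.5233 = CAD 659.04
CAD 659.04 × 999.09 = KRW 658,437
Profit = KRW 658,437 − KRW 642,000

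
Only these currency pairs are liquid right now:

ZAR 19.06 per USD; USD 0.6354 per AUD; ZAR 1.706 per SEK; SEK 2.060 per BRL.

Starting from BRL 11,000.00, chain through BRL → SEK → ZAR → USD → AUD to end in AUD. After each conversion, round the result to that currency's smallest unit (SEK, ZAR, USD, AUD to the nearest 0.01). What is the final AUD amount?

BRL 11,000.00 × 2.060 = SEK 22,660.00
SEK 22,660.00 × 1.706 = ZAR 38,657.96
ZAR 38,657.96 ÷ 19.06 = USD 2,028.22
USD 2,028.22 ÷ 0.6354 = AUD 3,192.04

AUD 3,192.04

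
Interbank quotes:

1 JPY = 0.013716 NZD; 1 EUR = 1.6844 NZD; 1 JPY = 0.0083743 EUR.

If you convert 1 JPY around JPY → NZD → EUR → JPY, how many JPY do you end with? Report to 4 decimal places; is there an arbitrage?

Around JPY → NZD → EUR → JPY: 1 × 0.013716 ÷ 1.6844 ÷ 0.0083743 = 0.972375
Product < 1; profitable direction is JPY → EUR → NZD → JPY.

0.9724 (arbitrage exists)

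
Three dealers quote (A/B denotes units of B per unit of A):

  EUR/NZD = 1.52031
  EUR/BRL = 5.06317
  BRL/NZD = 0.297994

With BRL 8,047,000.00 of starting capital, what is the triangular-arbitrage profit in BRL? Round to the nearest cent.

Profitable loop is BRL → EUR → NZD → BRL:
BRL 8,047,000.00 ÷ 5.06317 = EUR 1,589,320.52
EUR 1,589,320.52 × 1.52031 = NZD 2,416,259.89
NZD 2,416,259.89 ÷ 0.297994 = BRL 8,108,417.91
Profit = BRL 8,108,417.91 − BRL 8,047,000.00

Profit: BRL 61,417.91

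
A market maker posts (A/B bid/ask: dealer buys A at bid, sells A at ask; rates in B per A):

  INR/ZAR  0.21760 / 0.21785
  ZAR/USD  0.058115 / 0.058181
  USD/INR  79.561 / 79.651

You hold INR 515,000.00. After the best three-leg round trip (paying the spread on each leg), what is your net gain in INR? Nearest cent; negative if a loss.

Best loop INR → ZAR → USD → INR:
INR 515,000.00 × 0.21760 (sell INR at bid) = ZAR 112,064.00
ZAR 112,064.00 × 0.058115 (sell ZAR at bid) = USD 6,512.60
USD 6,512.60 × 79.561 (sell USD at bid) = INR 518,148.92

Net profit: INR 3,148.92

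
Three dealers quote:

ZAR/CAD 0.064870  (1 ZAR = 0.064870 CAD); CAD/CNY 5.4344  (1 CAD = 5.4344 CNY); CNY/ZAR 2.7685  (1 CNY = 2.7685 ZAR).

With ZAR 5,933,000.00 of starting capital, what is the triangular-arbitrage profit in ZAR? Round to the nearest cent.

Profit: ZAR 146,030.48

Profitable loop is ZAR → CNY → CAD → ZAR:
ZAR 5,933,000.00 ÷ 2.7685 = CNY 2,143,037.75
CNY 2,143,037.75 ÷ 5.4344 = CAD 394,346.71
CAD 394,346.71 ÷ 0.064870 = ZAR 6,079,030.48
Profit = ZAR 6,079,030.48 − ZAR 5,933,000.00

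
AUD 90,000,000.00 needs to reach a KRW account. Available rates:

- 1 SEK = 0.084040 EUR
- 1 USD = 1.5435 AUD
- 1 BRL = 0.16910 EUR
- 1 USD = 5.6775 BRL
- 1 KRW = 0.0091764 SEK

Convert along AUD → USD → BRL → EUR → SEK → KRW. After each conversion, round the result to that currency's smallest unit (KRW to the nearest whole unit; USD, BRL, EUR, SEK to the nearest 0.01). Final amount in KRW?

AUD 90,000,000.00 ÷ 1.5435 = USD 58,309,037.90
USD 58,309,037.90 × 5.6775 = BRL 331,049,562.68
BRL 331,049,562.68 × 0.16910 = EUR 55,980,481.05
EUR 55,980,481.05 ÷ 0.084040 = SEK 666,117,099.60
SEK 666,117,099.60 ÷ 0.0091764 = KRW 72,590,242,317

KRW 72,590,242,317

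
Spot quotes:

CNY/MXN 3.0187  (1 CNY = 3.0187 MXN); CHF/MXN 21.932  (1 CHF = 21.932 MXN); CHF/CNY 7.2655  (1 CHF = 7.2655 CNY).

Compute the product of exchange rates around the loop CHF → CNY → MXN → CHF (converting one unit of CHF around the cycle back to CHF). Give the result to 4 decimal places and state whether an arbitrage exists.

1.0000 (no arbitrage)

Around CHF → CNY → MXN → CHF: 1 × 7.2655 × 3.0187 ÷ 21.932 = 1.000017
Product ≈ 1 (deviation 0.002%, within rounding noise).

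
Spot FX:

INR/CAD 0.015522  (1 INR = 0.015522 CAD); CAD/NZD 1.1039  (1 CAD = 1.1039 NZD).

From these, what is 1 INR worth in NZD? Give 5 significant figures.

1 INR × 0.015522 = 0.015522 CAD
0.015522 CAD × 1.1039 = 0.0171347 NZD

INR/NZD = 0.017135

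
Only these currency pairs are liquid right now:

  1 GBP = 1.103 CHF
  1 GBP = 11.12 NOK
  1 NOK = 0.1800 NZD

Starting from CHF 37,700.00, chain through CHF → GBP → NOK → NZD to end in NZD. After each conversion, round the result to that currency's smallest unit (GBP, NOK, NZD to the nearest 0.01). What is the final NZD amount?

NZD 68,413.71

CHF 37,700.00 ÷ 1.103 = GBP 34,179.51
GBP 34,179.51 × 11.12 = NOK 380,076.15
NOK 380,076.15 × 0.1800 = NZD 68,413.71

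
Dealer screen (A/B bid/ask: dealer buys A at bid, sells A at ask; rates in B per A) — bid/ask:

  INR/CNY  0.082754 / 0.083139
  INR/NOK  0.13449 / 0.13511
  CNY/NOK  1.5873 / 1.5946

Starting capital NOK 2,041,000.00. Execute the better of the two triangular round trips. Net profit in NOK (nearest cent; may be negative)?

Best loop NOK → CNY → INR → NOK:
NOK 2,041,000.00 ÷ 1.5946 (buy CNY at ask) = CNY 1,279,944.81
CNY 1,279,944.81 ÷ 0.083139 (buy INR at ask) = INR 15,395,239.46
INR 15,395,239.46 × 0.13449 (sell INR at bid) = NOK 2,070,505.76

Net profit: NOK 29,505.76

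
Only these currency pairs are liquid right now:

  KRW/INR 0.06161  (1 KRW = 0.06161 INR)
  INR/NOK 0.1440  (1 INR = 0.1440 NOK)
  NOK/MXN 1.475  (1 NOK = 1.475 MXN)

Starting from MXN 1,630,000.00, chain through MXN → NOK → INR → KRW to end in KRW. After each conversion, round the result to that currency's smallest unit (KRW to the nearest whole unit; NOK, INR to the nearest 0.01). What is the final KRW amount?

KRW 124,560,942

MXN 1,630,000.00 ÷ 1.475 = NOK 1,105,084.75
NOK 1,105,084.75 ÷ 0.1440 = INR 7,674,199.65
INR 7,674,199.65 ÷ 0.06161 = KRW 124,560,942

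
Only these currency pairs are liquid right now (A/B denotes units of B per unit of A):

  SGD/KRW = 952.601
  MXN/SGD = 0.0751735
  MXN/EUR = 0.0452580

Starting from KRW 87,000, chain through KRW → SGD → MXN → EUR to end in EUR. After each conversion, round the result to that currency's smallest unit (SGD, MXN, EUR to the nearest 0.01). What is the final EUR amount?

EUR 54.98

KRW 87,000 ÷ 952.601 = SGD 91.33
SGD 91.33 ÷ 0.0751735 = MXN 1,214.92
MXN 1,214.92 × 0.0452580 = EUR 54.98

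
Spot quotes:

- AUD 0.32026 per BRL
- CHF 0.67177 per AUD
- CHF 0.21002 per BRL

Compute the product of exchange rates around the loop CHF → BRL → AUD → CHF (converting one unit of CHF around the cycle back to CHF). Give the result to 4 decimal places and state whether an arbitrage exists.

Around CHF → BRL → AUD → CHF: 1 ÷ 0.21002 × 0.32026 × 0.67177 = 1.024384
Product > 1; profitable direction is CHF → BRL → AUD → CHF.

1.0244 (arbitrage exists)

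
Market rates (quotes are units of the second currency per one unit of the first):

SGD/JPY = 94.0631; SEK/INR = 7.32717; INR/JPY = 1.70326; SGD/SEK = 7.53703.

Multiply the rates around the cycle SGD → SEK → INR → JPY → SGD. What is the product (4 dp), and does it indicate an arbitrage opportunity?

Around SGD → SEK → INR → JPY → SGD: 1 × 7.53703 × 7.32717 × 1.70326 ÷ 94.0631 = 0.999996
Product ≈ 1 (deviation 0.000%, within rounding noise).

1.0000 (no arbitrage)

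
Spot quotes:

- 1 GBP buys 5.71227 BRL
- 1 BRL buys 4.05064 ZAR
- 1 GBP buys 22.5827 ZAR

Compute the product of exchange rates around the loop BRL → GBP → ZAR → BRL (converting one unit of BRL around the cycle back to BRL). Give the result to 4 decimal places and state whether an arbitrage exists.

Around BRL → GBP → ZAR → BRL: 1 ÷ 5.71227 × 22.5827 ÷ 4.05064 = 0.975986
Product < 1; profitable direction is BRL → ZAR → GBP → BRL.

0.9760 (arbitrage exists)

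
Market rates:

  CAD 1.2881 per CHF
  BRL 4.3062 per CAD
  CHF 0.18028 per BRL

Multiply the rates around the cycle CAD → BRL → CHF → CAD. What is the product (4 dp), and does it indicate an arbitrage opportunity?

1.0000 (no arbitrage)

Around CAD → BRL → CHF → CAD: 1 × 4.3062 × 0.18028 × 1.2881 = 0.999980
Product ≈ 1 (deviation 0.002%, within rounding noise).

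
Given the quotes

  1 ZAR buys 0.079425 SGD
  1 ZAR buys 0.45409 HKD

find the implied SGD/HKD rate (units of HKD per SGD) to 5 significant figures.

1 SGD ÷ 0.079425 = 12.5905 ZAR
12.5905 ZAR × 0.45409 = 5.71722 HKD

SGD/HKD = 5.7172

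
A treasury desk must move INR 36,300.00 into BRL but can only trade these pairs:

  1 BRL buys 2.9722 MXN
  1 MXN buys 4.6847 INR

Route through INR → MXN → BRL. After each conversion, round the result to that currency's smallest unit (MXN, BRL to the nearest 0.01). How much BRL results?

INR 36,300.00 ÷ 4.6847 = MXN 7,748.63
MXN 7,748.63 ÷ 2.9722 = BRL 2,607.04

BRL 2,607.04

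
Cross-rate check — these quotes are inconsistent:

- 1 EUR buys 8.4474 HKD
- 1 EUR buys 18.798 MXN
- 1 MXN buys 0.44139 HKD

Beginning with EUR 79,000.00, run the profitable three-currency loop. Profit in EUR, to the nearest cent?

Profit: EUR 1,429.62

Profitable loop is EUR → HKD → MXN → EUR:
EUR 79,000.00 × 8.4474 = HKD 667,344.60
HKD 667,344.60 ÷ 0.44139 = MXN 1,511,915.99
MXN 1,511,915.99 ÷ 18.798 = EUR 80,429.62
Profit = EUR 80,429.62 − EUR 79,000.00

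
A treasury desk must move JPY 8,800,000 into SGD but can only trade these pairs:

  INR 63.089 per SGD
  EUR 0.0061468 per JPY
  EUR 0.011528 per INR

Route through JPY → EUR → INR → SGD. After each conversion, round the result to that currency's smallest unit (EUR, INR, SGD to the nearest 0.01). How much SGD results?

JPY 8,800,000 × 0.0061468 = EUR 54,091.84
EUR 54,091.84 ÷ 0.011528 = INR 4,692,213.74
INR 4,692,213.74 ÷ 63.089 = SGD 74,374.51

SGD 74,374.51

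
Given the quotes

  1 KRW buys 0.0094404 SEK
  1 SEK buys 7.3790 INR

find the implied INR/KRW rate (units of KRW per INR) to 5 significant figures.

1 INR ÷ 7.3790 = 0.13552 SEK
0.13552 SEK ÷ 0.0094404 = 14.3553 KRW

INR/KRW = 14.355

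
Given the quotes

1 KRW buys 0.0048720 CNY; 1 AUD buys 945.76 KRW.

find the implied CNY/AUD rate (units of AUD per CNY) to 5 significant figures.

1 CNY ÷ 0.0048720 = 205.255 KRW
205.255 KRW ÷ 945.76 = 0.217026 AUD

CNY/AUD = 0.21703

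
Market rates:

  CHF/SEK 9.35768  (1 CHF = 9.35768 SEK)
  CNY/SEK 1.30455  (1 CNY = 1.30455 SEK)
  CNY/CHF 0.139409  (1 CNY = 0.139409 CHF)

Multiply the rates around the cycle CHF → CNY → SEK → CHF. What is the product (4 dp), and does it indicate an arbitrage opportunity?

Around CHF → CNY → SEK → CHF: 1 ÷ 0.139409 × 1.30455 ÷ 9.35768 = 1.000004
Product ≈ 1 (deviation 0.000%, within rounding noise).

1.0000 (no arbitrage)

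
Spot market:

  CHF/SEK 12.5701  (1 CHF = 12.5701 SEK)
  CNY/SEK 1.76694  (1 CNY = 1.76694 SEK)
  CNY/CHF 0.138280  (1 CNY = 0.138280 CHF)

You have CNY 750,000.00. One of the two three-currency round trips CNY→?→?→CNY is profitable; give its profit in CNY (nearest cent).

Profitable loop is CNY → SEK → CHF → CNY:
CNY 750,000.00 × 1.76694 = SEK 1,325,205.00
SEK 1,325,205.00 ÷ 12.5701 = CHF 105,425.18
CHF 105,425.18 ÷ 0.138280 = CNY 762,403.64
Profit = CNY 762,403.64 − CNY 750,000.00

Profit: CNY 12,403.64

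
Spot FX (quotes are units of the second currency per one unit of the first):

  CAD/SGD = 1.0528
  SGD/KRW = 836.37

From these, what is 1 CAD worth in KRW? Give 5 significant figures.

1 CAD × 1.0528 = 1.0528 SGD
1.0528 SGD × 836.37 = 880.53 KRW

CAD/KRW = 880.53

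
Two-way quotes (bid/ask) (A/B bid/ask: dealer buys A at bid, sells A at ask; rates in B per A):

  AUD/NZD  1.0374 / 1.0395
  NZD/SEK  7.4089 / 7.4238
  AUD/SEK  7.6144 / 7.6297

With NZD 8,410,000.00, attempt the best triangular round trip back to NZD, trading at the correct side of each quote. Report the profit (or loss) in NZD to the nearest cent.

Best loop NZD → SEK → AUD → NZD:
NZD 8,410,000.00 × 7.4089 (sell NZD at bid) = SEK 62,308,849.00
SEK 62,308,849.00 ÷ 7.6297 (buy AUD at ask) = AUD 8,166,618.48
AUD 8,166,618.48 × 1.0374 (sell AUD at bid) = NZD 8,472,050.01

Net profit: NZD 62,050.01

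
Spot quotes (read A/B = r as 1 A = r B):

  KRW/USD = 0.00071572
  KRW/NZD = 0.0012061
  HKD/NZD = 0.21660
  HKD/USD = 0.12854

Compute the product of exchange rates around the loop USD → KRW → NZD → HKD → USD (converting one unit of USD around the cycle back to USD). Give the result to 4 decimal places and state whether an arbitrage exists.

Around USD → KRW → NZD → HKD → USD: 1 ÷ 0.00071572 × 0.0012061 ÷ 0.21660 × 0.12854 = 1.000046
Product ≈ 1 (deviation 0.005%, within rounding noise).

1.0000 (no arbitrage)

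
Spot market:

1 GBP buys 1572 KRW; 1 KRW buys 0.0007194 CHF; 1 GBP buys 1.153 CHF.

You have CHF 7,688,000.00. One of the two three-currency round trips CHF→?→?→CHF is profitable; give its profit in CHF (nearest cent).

Profitable loop is CHF → KRW → GBP → CHF:
CHF 7,688,000.00 ÷ 0.0007194 = KRW 10,686,683,347
KRW 10,686,683,347 ÷ 1572 = GBP 6,798,144.62
GBP 6,798,144.62 × 1.153 = CHF 7,838,260.75
Profit = CHF 7,838,260.75 − CHF 7,688,000.00

Profit: CHF 150,260.75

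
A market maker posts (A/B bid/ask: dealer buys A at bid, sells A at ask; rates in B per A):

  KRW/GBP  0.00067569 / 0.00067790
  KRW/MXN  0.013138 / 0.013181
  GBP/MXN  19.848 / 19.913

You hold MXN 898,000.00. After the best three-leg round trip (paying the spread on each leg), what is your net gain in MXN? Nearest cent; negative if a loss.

Net profit: MXN 15,676.00

Best loop MXN → KRW → GBP → MXN:
MXN 898,000.00 ÷ 0.013181 (buy KRW at ask) = KRW 68,128,367
KRW 68,128,367 × 0.00067569 (sell KRW at bid) = GBP 46,033.66
GBP 46,033.66 × 19.848 (sell GBP at bid) = MXN 913,676.00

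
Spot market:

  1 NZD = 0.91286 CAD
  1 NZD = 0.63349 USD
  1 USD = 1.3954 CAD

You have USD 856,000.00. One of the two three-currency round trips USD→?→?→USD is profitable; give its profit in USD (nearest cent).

Profit: USD 27,973.94

Profitable loop is USD → NZD → CAD → USD:
USD 856,000.00 ÷ 0.63349 = NZD 1,351,244.69
NZD 1,351,244.69 × 0.91286 = CAD 1,233,497.23
CAD 1,233,497.23 ÷ 1.3954 = USD 883,973.94
Profit = USD 883,973.94 − USD 856,000.00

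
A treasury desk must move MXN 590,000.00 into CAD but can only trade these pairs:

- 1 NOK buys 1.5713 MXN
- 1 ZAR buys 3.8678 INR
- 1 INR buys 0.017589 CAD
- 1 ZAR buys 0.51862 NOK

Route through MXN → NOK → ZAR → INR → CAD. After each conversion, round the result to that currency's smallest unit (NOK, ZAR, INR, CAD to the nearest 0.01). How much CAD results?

CAD 49,254.83

MXN 590,000.00 ÷ 1.5713 = NOK 375,485.27
NOK 375,485.27 ÷ 0.51862 = ZAR 724,008.46
ZAR 724,008.46 × 3.8678 = INR 2,800,319.92
INR 2,800,319.92 × 0.017589 = CAD 49,254.83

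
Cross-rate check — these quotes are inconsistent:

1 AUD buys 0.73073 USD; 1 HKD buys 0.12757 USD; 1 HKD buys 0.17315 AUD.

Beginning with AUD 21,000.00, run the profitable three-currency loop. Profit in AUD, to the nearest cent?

Profitable loop is AUD → HKD → USD → AUD:
AUD 21,000.00 ÷ 0.17315 = HKD 121,282.13
HKD 121,282.13 × 0.12757 = USD 15,471.96
USD 15,471.96 ÷ 0.73073 = AUD 21,173.29
Profit = AUD 21,173.29 − AUD 21,000.00

Profit: AUD 173.29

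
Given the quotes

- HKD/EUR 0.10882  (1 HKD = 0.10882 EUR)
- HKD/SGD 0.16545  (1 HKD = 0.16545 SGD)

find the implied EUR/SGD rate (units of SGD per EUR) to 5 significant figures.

1 EUR ÷ 0.10882 = 9.18949 HKD
9.18949 HKD × 0.16545 = 1.5204 SGD

EUR/SGD = 1.5204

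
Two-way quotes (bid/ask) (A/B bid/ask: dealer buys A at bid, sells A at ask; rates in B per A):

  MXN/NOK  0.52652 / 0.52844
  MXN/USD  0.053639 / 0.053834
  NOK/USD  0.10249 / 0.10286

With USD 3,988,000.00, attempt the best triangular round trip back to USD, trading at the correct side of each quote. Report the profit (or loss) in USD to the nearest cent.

Net profit: USD 9,558.84

Best loop USD → MXN → NOK → USD:
USD 3,988,000.00 ÷ 0.053834 (buy MXN at ask) = MXN 74,079,577.96
MXN 74,079,577.96 × 0.52652 (sell MXN at bid) = NOK 39,004,379.39
NOK 39,004,379.39 × 0.10249 (sell NOK at bid) = USD 3,997,558.84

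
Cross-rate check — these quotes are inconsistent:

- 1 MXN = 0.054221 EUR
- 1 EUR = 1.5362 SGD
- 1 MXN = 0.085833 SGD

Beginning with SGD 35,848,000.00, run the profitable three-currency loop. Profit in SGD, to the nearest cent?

Profitable loop is SGD → EUR → MXN → SGD:
SGD 35,848,000.00 ÷ 1.5362 = EUR 23,335,503.19
EUR 23,335,503.19 ÷ 0.054221 = MXN 430,377,587.83
MXN 430,377,587.83 × 0.085833 = SGD 36,940,599.50
Profit = SGD 36,940,599.50 − SGD 35,848,000.00

Profit: SGD 1,092,599.50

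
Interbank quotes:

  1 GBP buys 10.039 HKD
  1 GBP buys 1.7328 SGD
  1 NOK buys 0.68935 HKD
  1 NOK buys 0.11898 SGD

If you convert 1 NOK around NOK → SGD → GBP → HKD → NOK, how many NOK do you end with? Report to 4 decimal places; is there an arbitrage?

Around NOK → SGD → GBP → HKD → NOK: 1 × 0.11898 ÷ 1.7328 × 10.039 ÷ 0.68935 = 0.999945
Product ≈ 1 (deviation 0.005%, within rounding noise).

0.9999 (no arbitrage)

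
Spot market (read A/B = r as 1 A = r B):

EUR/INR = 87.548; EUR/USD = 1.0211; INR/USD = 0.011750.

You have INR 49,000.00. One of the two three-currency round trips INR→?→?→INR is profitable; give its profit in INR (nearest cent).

Profit: INR 364.18

Profitable loop is INR → USD → EUR → INR:
INR 49,000.00 × 0.011750 = USD 575.75
USD 575.75 ÷ 1.0211 = EUR 563.85
EUR 563.85 × 87.548 = INR 49,364.18
Profit = INR 49,364.18 − INR 49,000.00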